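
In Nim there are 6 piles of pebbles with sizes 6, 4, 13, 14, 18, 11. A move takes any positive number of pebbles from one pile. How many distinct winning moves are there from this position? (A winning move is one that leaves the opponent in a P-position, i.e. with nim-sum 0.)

1

Bitwise XOR of the heap sizes:
  00110  (6)
  00100  (4)
  01101  (13)
  01110  (14)
  10010  (18)
  01011  (11)
  -----
  11000  (24)
The overall nim-sum is X = 24. A pile of size p has a winning move iff p XOR X < p (reduce it to p XOR X).
  6: 6 XOR 24 = 30 ≥ 6 — no move.
  4: 4 XOR 24 = 28 ≥ 4 — no move.
  13: 13 XOR 24 = 21 ≥ 13 — no move.
  14: 14 XOR 24 = 22 ≥ 14 — no move.
  18: 18 XOR 24 = 10 < 18 — winning move (to 10).
  11: 11 XOR 24 = 19 ≥ 11 — no move.
That gives 1 winning move.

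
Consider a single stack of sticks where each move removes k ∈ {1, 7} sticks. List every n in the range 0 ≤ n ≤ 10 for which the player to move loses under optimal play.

Grundy values for subtraction set {1, 7}:
k:     0  1  2  3  4  5  6  7  8  9 10
g(k):  0  1  0  1  0  1  0  1  0  1  0
The P-positions (g = 0) in 0..10 are 0, 2, 4, 6, 8, 10.

0, 2, 4, 6, 8, 10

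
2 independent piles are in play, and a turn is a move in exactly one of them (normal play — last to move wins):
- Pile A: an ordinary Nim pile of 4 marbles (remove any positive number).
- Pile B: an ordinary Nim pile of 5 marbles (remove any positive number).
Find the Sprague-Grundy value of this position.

1

Pile A is a plain Nim pile of size 4, so its Grundy value is 4.
Pile B is a plain Nim pile of size 5, so its Grundy value is 5.
The value of a disjunctive sum is the nim-sum of the parts.
Combined value = 4 XOR 5 = 1.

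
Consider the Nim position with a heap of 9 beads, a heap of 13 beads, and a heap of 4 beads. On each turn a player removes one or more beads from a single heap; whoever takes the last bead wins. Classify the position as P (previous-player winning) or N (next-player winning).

P-position

Compute the nim-sum pairwise:
9 XOR 13 = 4
4 XOR 4 = 0
The nim-sum is 0, so this is a P-position: the player to move is in a losing position under optimal play.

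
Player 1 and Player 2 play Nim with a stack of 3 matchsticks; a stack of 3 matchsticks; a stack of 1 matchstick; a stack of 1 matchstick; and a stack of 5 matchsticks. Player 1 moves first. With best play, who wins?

Nim-sum: 3 ^ 3 ^ 1 ^ 1 ^ 5 = 5.
The nim-sum is 5 ≠ 0, so this is an N-position: the player to move can win; Player 1 has a winning move.

Player 1 wins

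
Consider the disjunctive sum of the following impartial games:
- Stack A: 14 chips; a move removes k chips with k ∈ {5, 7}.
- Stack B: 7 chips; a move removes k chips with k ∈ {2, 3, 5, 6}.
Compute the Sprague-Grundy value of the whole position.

3

Grundy values for stack A (subtraction set {5, 7}):
k:     0  1  2  3  4  5  6  7  8  9 10 11 12 13 14
g(k):  0  0  0  0  0  1  1  1  1  1  2  2  0  0  0
So g(14) = 0.
For stack B, compute g(0), g(1), … with moves {2, 3, 5, 6}:
k:     0  1  2  3  4  5  6  7
g(k):  0  0  1  1  2  2  3  3
So g(7) = 3.
By the Sprague-Grundy theorem, the Grundy value of a sum of independent games is the XOR of the component values.
Combined value = 0 XOR 3 = 3.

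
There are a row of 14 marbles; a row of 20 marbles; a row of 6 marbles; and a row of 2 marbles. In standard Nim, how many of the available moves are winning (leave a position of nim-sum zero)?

Nim-sum: 14 ⊕ 20 ⊕ 6 ⊕ 2 = 30.
The overall nim-sum is X = 30. A row of size p has a winning move iff p XOR X < p (reduce it to p XOR X).
  14: 14 XOR 30 = 16 ≥ 14 — no move.
  20: 20 XOR 30 = 10 < 20 — winning move (to 10).
  6: 6 XOR 30 = 24 ≥ 6 — no move.
  2: 2 XOR 30 = 28 ≥ 2 — no move.
That gives 1 winning move.

1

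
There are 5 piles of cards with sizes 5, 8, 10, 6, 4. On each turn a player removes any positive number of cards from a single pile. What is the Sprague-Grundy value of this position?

5

Compute the nim-sum pairwise:
5 XOR 8 = 13
13 XOR 10 = 7
7 XOR 6 = 1
1 XOR 4 = 5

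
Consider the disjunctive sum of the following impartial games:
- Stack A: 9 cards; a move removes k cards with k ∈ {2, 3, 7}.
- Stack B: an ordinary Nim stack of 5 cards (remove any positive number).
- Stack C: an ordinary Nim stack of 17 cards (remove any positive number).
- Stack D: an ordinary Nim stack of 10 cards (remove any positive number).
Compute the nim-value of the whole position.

28

Build the Grundy sequence for stack A with g(k) = mex{g(k−s) : s ∈ {2, 3, 7}, s ≤ k}:
g(0) = mex{} = 0
g(1) = mex{} = 0
g(2) = mex{0} = 1
g(3) = mex{0} = 1
g(4) = mex{0,1} = 2
g(5) = mex{1} = 0
g(6) = mex{1,2} = 0
g(7) = mex{0,2} = 1
g(8) = mex{0} = 1
g(9) = mex{0,1} = 2
So g(9) = 2.
Stack B is a plain Nim stack of size 5, so its Grundy value is 5.
Stack C is a plain Nim stack of size 17, so its Grundy value is 17.
Stack D is a plain Nim stack of size 10, so its Grundy value is 10.
The value of a disjunctive sum is the nim-sum of the parts.
Combined value = 2 XOR 5 XOR 17 XOR 10 = 28.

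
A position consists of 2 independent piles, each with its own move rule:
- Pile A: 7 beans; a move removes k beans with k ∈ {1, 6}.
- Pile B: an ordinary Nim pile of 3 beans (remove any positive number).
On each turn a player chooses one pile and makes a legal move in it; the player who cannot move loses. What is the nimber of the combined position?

Grundy values for pile A (subtraction set {1, 6}):
k:     0  1  2  3  4  5  6  7
g(k):  0  1  0  1  0  1  2  0
So g(7) = 0.
Pile B is a plain Nim pile of size 3, so its Grundy value is 3.
By the Sprague-Grundy theorem, the Grundy value of a sum of independent games is the XOR of the component values.
Combined value = 0 XOR 3 = 3.

3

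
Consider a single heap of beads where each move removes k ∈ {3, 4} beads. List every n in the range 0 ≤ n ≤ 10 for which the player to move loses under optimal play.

0, 1, 2, 7, 8, 9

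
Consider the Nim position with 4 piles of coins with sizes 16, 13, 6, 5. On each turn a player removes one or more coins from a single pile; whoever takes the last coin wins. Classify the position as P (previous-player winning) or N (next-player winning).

N-position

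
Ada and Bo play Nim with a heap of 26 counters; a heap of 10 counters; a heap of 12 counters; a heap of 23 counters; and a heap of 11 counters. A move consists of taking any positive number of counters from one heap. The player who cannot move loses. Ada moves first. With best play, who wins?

Bo wins

In binary:
  11010  (26)
  01010  (10)
  01100  (12)
  10111  (23)
  01011  (11)
  -----
  00000  (0)
The nim-sum is 0, so this is a P-position: the player to move is in a losing position under optimal play; Ada is about to move from it and so loses — Bo wins.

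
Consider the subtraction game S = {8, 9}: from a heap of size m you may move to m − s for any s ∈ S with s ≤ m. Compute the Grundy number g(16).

Grundy values for subtraction set {8, 9}:
k:     0  1  2  3  4  5  6  7  8  9 10 11 12 13 14 15 16
g(k):  0  0  0  0  0  0  0  0  1  1  1  1  1  1  1  1  2
So g(16) = 2.

2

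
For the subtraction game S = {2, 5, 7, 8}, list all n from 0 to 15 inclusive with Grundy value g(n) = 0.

0, 1, 4, 10, 13, 14

Build the Grundy sequence with g(k) = mex{g(k−s) : s ∈ {2, 5, 7, 8}, s ≤ k}:
k:     0  1  2  3  4  5  6  7  8  9 10 11 12 13 14 15
g(k):  0  0  1  1  0  2  1  3  2  2  0  3  1  0  0  1
The P-positions (g = 0) in 0..15 are 0, 1, 4, 10, 13, 14.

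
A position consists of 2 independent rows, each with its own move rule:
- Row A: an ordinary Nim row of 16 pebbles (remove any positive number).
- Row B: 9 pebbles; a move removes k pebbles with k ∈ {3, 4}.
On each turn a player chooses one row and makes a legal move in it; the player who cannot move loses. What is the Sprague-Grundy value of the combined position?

16

Row A is a plain Nim row of size 16, so its Grundy value is 16.
For row B, compute g(0), g(1), … with moves {3, 4}:
k:     0  1  2  3  4  5  6  7  8  9
g(k):  0  0  0  1  1  1  2  0  0  0
So g(9) = 0.
By the Sprague-Grundy theorem, the Grundy value of a sum of independent games is the XOR of the component values.
Combined value = 16 ⊕ 0 = 16.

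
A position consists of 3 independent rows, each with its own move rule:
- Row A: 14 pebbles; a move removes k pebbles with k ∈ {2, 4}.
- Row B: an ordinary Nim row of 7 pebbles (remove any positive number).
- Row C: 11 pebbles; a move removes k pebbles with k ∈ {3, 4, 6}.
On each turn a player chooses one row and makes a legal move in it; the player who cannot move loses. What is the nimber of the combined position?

6

For row A, compute g(0), g(1), … with moves {2, 4}:
g(0) = mex{} = 0
g(1) = mex{} = 0
g(2) = mex{0} = 1
g(3) = mex{0} = 1
g(4) = mex{0,1} = 2
g(5) = mex{0,1} = 2
g(6) = mex{1,2} = 0
g(7) = mex{1,2} = 0
g(8) = mex{0,2} = 1
g(9) = mex{0,2} = 1
g(10) = mex{0,1} = 2
g(11) = mex{0,1} = 2
g(12) = mex{1,2} = 0
g(13) = mex{1,2} = 0
g(14) = mex{0,2} = 1
So g(14) = 1.
Row B is a plain Nim row of size 7, so its Grundy value is 7.
Build the Grundy sequence for row C with g(k) = mex{g(k−s) : s ∈ {3, 4, 6}, s ≤ k}:
g(0) = mex{} = 0
g(1) = mex{} = 0
g(2) = mex{} = 0
g(3) = mex{0} = 1
g(4) = mex{0} = 1
g(5) = mex{0} = 1
g(6) = mex{0,1} = 2
g(7) = mex{0,1} = 2
g(8) = mex{0,1} = 2
g(9) = mex{1,2} = 0
g(10) = mex{1,2} = 0
g(11) = mex{1,2} = 0
So g(11) = 0.
The value of a disjunctive sum is the nim-sum of the parts.
Combined value = 1 XOR 7 XOR 0 = 6.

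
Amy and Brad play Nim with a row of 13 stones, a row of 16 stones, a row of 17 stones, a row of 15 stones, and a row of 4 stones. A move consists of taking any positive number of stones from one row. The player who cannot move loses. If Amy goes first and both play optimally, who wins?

Amy wins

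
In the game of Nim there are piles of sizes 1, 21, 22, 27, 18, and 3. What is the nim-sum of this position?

8

Bitwise XOR of the heap sizes:
  00001  (1)
  10101  (21)
  10110  (22)
  11011  (27)
  10010  (18)
  00011  (3)
  -----
  01000  (8)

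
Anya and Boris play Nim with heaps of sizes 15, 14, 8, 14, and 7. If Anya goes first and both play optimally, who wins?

Compute the nim-sum pairwise:
15 ⊕ 14 = 1
1 ⊕ 8 = 9
9 ⊕ 14 = 7
7 ⊕ 7 = 0
The nim-sum is 0, so this is a P-position: the player to move is in a losing position under optimal play; Anya is about to move from it and so loses — Boris wins.

Boris wins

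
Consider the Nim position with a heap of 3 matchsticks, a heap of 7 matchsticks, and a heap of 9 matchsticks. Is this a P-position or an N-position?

Compute the nim-sum pairwise:
3 ⊕ 7 = 4
4 ⊕ 9 = 13
The nim-sum is 13 ≠ 0, so this is an N-position: the player to move can win.

N-position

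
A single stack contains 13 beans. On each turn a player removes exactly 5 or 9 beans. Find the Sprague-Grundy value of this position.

Build the Grundy sequence with g(k) = mex{g(k−s) : s ∈ {5, 9}, s ≤ k}:
g(0) = mex{} = 0
g(1) = mex{} = 0
g(2) = mex{} = 0
g(3) = mex{} = 0
g(4) = mex{} = 0
g(5) = mex{0} = 1
g(6) = mex{0} = 1
g(7) = mex{0} = 1
g(8) = mex{0} = 1
g(9) = mex{0} = 1
g(10) = mex{0,1} = 2
g(11) = mex{0,1} = 2
g(12) = mex{0,1} = 2
g(13) = mex{0,1} = 2
So g(13) = 2.

2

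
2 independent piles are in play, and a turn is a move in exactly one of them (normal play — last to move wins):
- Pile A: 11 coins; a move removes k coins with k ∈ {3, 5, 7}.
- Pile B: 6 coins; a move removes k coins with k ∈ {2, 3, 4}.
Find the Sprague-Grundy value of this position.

0

For pile A, compute g(0), g(1), … with moves {3, 5, 7}:
k:     0  1  2  3  4  5  6  7  8  9 10 11
g(k):  0  0  0  1  1  1  2  2  2  3  0  0
So g(11) = 0.
For pile B, compute g(0), g(1), … with moves {2, 3, 4}:
g(0) = mex{} = 0
g(1) = mex{} = 0
g(2) = mex{0} = 1
g(3) = mex{0} = 1
g(4) = mex{0,1} = 2
g(5) = mex{0,1} = 2
g(6) = mex{1,2} = 0
So g(6) = 0.
The value of a disjunctive sum is the nim-sum of the parts.
Combined value = 0 XOR 0 = 0.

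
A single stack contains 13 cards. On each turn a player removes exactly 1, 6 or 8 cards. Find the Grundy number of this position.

2

Compute g(0), g(1), … for moves {1, 6, 8}:
g(0) = mex{} = 0
g(1) = mex{0} = 1
g(2) = mex{1} = 0
g(3) = mex{0} = 1
g(4) = mex{1} = 0
g(5) = mex{0} = 1
g(6) = mex{0,1} = 2
g(7) = mex{1,2} = 0
g(8) = mex{0} = 1
g(9) = mex{1} = 0
g(10) = mex{0} = 1
g(11) = mex{1} = 0
g(12) = mex{0,2} = 1
g(13) = mex{0,1} = 2
So g(13) = 2.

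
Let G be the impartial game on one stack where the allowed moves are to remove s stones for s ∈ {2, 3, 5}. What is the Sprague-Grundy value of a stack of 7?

Compute g(0), g(1), … for moves {2, 3, 5}:
k:     0  1  2  3  4  5  6  7
g(k):  0  0  1  1  2  2  3  0
So g(7) = 0.

0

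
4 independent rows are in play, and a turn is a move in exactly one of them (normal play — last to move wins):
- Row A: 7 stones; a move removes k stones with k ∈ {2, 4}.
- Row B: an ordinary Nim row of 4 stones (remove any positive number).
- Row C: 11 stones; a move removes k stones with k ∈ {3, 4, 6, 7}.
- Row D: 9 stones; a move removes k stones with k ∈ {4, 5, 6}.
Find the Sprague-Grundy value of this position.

6

Grundy values for row A (subtraction set {2, 4}):
k:     0  1  2  3  4  5  6  7
g(k):  0  0  1  1  2  2  0  0
So g(7) = 0.
Row B is a plain Nim row of size 4, so its Grundy value is 4.
Build the Grundy sequence for row C with g(k) = mex{g(k−s) : s ∈ {3, 4, 6, 7}, s ≤ k}:
g(0) = mex{} = 0
g(1) = mex{} = 0
g(2) = mex{} = 0
g(3) = mex{0} = 1
g(4) = mex{0} = 1
g(5) = mex{0} = 1
g(6) = mex{0,1} = 2
g(7) = mex{0,1} = 2
g(8) = mex{0,1} = 2
g(9) = mex{0,1,2} = 3
g(10) = mex{1,2} = 0
g(11) = mex{1,2} = 0
So g(11) = 0.
Grundy values for row D (subtraction set {4, 5, 6}):
g(0) = mex{} = 0
g(1) = mex{} = 0
g(2) = mex{} = 0
g(3) = mex{} = 0
g(4) = mex{0} = 1
g(5) = mex{0} = 1
g(6) = mex{0} = 1
g(7) = mex{0} = 1
g(8) = mex{0,1} = 2
g(9) = mex{0,1} = 2
So g(9) = 2.
The value of a disjunctive sum is the nim-sum of the parts.
Combined value = 0 ⊕ 4 ⊕ 0 ⊕ 2 = 6.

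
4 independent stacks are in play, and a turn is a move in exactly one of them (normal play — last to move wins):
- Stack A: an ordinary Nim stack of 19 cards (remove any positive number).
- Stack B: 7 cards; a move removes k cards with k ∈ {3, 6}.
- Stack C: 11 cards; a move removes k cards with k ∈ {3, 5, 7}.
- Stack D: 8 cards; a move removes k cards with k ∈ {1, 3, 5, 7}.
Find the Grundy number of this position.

Stack A is a plain Nim stack of size 19, so its Grundy value is 19.
Build the Grundy sequence for stack B with g(k) = mex{g(k−s) : s ∈ {3, 6}, s ≤ k}:
k:     0  1  2  3  4  5  6  7
g(k):  0  0  0  1  1  1  2  2
So g(7) = 2.
Build the Grundy sequence for stack C with g(k) = mex{g(k−s) : s ∈ {3, 5, 7}, s ≤ k}:
k:     0  1  2  3  4  5  6  7  8  9 10 11
g(k):  0  0  0  1  1  1  2  2  2  3  0  0
So g(11) = 0.
Grundy values for stack D (subtraction set {1, 3, 5, 7}):
g(0) = mex{} = 0
g(1) = mex{0} = 1
g(2) = mex{1} = 0
g(3) = mex{0} = 1
g(4) = mex{1} = 0
g(5) = mex{0} = 1
g(6) = mex{1} = 0
g(7) = mex{0} = 1
g(8) = mex{1} = 0
So g(8) = 0.
The value of a disjunctive sum is the nim-sum of the parts.
Combined value = 19 ⊕ 2 ⊕ 0 ⊕ 0 = 17.

17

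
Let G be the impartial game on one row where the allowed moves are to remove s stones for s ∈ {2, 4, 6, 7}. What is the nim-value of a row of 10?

Compute g(0), g(1), … for moves {2, 4, 6, 7}:
k:     0  1  2  3  4  5  6  7  8  9 10
g(k):  0  0  1  1  2  2  3  3  4  0  0
So g(10) = 0.

0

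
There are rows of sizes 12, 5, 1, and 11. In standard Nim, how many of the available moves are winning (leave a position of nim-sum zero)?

1

Compute the nim-sum pairwise:
12 XOR 5 = 9
9 XOR 1 = 8
8 XOR 11 = 3
The overall nim-sum is X = 3. A row of size p has a winning move iff p XOR X < p (reduce it to p XOR X).
  12: 12 XOR 3 = 15 ≥ 12 — no move.
  5: 5 XOR 3 = 6 ≥ 5 — no move.
  1: 1 XOR 3 = 2 ≥ 1 — no move.
  11: 11 XOR 3 = 8 < 11 — winning move (to 8).
That gives 1 winning move.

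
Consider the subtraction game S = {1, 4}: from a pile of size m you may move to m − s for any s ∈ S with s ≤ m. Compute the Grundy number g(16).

1

Grundy values for subtraction set {1, 4}:
k:     0  1  2  3  4  5  6  7  8  9 10 11 12 13 14 15 16
g(k):  0  1  0  1  2  0  1  0  1  2  0  1  0  1  2  0  1
So g(16) = 1.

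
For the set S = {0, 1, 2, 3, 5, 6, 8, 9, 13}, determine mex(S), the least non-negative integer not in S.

The values 0, 1, 2, 3 are all present; 4 is the first non-negative integer missing from the set.

4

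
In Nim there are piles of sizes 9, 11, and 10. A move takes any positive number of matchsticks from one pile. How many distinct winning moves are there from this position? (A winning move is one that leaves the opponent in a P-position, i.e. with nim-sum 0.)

Compute the nim-sum pairwise:
9 XOR 11 = 2
2 XOR 10 = 8
The overall nim-sum is X = 8. A pile of size p has a winning move iff p XOR X < p (reduce it to p XOR X).
  9: 9 XOR 8 = 1 < 9 — winning move (to 1).
  11: 11 XOR 8 = 3 < 11 — winning move (to 3).
  10: 10 XOR 8 = 2 < 10 — winning move (to 2).
That gives 3 winning moves.

3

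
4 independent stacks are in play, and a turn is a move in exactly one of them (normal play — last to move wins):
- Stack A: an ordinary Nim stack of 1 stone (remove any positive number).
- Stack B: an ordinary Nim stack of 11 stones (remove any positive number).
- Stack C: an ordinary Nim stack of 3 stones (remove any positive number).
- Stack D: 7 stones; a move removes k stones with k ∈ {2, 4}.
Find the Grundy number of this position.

9

Stack A is a plain Nim stack of size 1, so its Grundy value is 1.
Stack B is a plain Nim stack of size 11, so its Grundy value is 11.
Stack C is a plain Nim stack of size 3, so its Grundy value is 3.
Grundy values for stack D (subtraction set {2, 4}):
k:     0  1  2  3  4  5  6  7
g(k):  0  0  1  1  2  2  0  0
So g(7) = 0.
The value of a disjunctive sum is the nim-sum of the parts.
Combined value = 1 ⊕ 11 ⊕ 3 ⊕ 0 = 9.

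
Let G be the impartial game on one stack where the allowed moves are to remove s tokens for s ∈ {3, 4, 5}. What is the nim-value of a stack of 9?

Compute g(0), g(1), … for moves {3, 4, 5}:
g(0) = mex{} = 0
g(1) = mex{} = 0
g(2) = mex{} = 0
g(3) = mex{0} = 1
g(4) = mex{0} = 1
g(5) = mex{0} = 1
g(6) = mex{0,1} = 2
g(7) = mex{0,1} = 2
g(8) = mex{1} = 0
g(9) = mex{1,2} = 0
So g(9) = 0.

0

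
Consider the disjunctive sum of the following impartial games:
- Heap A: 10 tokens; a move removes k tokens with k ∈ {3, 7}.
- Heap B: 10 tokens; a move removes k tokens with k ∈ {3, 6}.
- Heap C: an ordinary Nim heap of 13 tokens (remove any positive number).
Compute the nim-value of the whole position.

13

Build the Grundy sequence for heap A with g(k) = mex{g(k−s) : s ∈ {3, 7}, s ≤ k}:
k:     0  1  2  3  4  5  6  7  8  9 10
g(k):  0  0  0  1  1  1  0  2  2  1  0
So g(10) = 0.
Build the Grundy sequence for heap B with g(k) = mex{g(k−s) : s ∈ {3, 6}, s ≤ k}:
k:     0  1  2  3  4  5  6  7  8  9 10
g(k):  0  0  0  1  1  1  2  2  2  0  0
So g(10) = 0.
Heap C is a plain Nim heap of size 13, so its Grundy value is 13.
The value of a disjunctive sum is the nim-sum of the parts.
Combined value = 0 XOR 0 XOR 13 = 13.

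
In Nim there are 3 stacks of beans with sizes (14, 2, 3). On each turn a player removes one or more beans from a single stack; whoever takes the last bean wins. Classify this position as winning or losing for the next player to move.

Nim-sum: 14 XOR 2 XOR 3 = 15.
The nim-sum is 15 ≠ 0, so this is an N-position: the player to move can win.

Winning position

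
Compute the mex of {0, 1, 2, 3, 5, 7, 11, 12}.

4

The values 0, 1, 2, 3 are all present; 4 is the first non-negative integer missing from the set.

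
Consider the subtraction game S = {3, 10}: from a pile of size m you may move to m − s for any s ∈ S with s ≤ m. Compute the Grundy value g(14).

Grundy values for subtraction set {3, 10}:
k:     0  1  2  3  4  5  6  7  8  9 10 11 12 13 14
g(k):  0  0  0  1  1  1  0  0  0  1  1  1  2  0  0
So g(14) = 0.

0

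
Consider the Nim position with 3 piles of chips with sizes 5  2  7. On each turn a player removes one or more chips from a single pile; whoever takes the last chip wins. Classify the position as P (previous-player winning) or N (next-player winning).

Nim-sum: 5 ⊕ 2 ⊕ 7 = 0.
The nim-sum is 0, so this is a P-position: the player to move is in a losing position under optimal play.

P-position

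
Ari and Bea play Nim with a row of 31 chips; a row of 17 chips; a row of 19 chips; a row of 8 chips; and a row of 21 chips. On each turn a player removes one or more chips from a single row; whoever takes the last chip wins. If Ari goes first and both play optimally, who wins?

Bea wins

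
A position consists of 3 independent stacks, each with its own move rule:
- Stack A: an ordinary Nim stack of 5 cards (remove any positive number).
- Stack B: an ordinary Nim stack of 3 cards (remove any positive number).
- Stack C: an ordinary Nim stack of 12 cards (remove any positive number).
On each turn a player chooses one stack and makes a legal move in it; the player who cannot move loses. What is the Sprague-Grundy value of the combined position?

10

Stack A is a plain Nim stack of size 5, so its Grundy value is 5.
Stack B is a plain Nim stack of size 3, so its Grundy value is 3.
Stack C is a plain Nim stack of size 12, so its Grundy value is 12.
By the Sprague-Grundy theorem, the Grundy value of a sum of independent games is the XOR of the component values.
Combined value = 5 ⊕ 3 ⊕ 12 = 10.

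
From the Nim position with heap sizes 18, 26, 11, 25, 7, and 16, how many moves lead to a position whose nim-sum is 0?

Nim-sum: 18 XOR 26 XOR 11 XOR 25 XOR 7 XOR 16 = 13.
The overall nim-sum is X = 13. A heap of size p has a winning move iff p XOR X < p (reduce it to p XOR X).
  18: 18 XOR 13 = 31 ≥ 18 — no move.
  26: 26 XOR 13 = 23 < 26 — winning move (to 23).
  11: 11 XOR 13 = 6 < 11 — winning move (to 6).
  25: 25 XOR 13 = 20 < 25 — winning move (to 20).
  7: 7 XOR 13 = 10 ≥ 7 — no move.
  16: 16 XOR 13 = 29 ≥ 16 — no move.
That gives 3 winning moves.

3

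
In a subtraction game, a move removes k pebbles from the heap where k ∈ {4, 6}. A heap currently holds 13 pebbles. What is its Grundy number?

0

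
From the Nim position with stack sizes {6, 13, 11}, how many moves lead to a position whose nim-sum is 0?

0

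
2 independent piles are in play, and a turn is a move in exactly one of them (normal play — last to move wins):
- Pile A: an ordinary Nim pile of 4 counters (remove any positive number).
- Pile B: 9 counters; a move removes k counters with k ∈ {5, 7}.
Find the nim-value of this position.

5

Pile A is a plain Nim pile of size 4, so its Grundy value is 4.
Grundy values for pile B (subtraction set {5, 7}):
k:     0  1  2  3  4  5  6  7  8  9
g(k):  0  0  0  0  0  1  1  1  1  1
So g(9) = 1.
The value of a disjunctive sum is the nim-sum of the parts.
Combined value = 4 ⊕ 1 = 5.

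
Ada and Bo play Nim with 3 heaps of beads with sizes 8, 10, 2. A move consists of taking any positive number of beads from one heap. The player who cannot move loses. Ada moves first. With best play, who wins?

Bo wins

Write each in binary and XOR column by column:
  1000  (8)
  1010  (10)
  0010  (2)
  ----
  0000  (0)
The nim-sum is 0, so this is a P-position: the player to move is in a losing position under optimal play; Ada is about to move from it and so loses — Bo wins.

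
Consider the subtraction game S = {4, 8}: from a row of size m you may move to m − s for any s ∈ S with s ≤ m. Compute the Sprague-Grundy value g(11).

Grundy values for subtraction set {4, 8}:
g(0) = mex{} = 0
g(1) = mex{} = 0
g(2) = mex{} = 0
g(3) = mex{} = 0
g(4) = mex{0} = 1
g(5) = mex{0} = 1
g(6) = mex{0} = 1
g(7) = mex{0} = 1
g(8) = mex{0,1} = 2
g(9) = mex{0,1} = 2
g(10) = mex{0,1} = 2
g(11) = mex{0,1} = 2
So g(11) = 2.

2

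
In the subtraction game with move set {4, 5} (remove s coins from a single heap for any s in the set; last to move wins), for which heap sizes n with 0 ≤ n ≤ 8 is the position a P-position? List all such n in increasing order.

0, 1, 2, 3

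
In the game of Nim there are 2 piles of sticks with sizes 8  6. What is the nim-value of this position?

In binary:
  1000  (8)
  0110  (6)
  ----
  1110  (14)

14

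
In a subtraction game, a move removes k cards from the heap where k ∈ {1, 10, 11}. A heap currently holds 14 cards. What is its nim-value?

2

Grundy values for subtraction set {1, 10, 11}:
g(0) = mex{} = 0
g(1) = mex{0} = 1
g(2) = mex{1} = 0
g(3) = mex{0} = 1
g(4) = mex{1} = 0
g(5) = mex{0} = 1
g(6) = mex{1} = 0
g(7) = mex{0} = 1
g(8) = mex{1} = 0
g(9) = mex{0} = 1
g(10) = mex{0,1} = 2
g(11) = mex{0,1,2} = 3
g(12) = mex{0,1,3} = 2
g(13) = mex{0,1,2} = 3
g(14) = mex{0,1,3} = 2
So g(14) = 2.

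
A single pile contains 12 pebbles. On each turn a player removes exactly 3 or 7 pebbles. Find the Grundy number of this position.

Build the Grundy sequence with g(k) = mex{g(k−s) : s ∈ {3, 7}, s ≤ k}:
g(0) = mex{} = 0
g(1) = mex{} = 0
g(2) = mex{} = 0
g(3) = mex{0} = 1
g(4) = mex{0} = 1
g(5) = mex{0} = 1
g(6) = mex{1} = 0
g(7) = mex{0,1} = 2
g(8) = mex{0,1} = 2
g(9) = mex{0} = 1
g(10) = mex{1,2} = 0
g(11) = mex{1,2} = 0
g(12) = mex{1} = 0
So g(12) = 0.

0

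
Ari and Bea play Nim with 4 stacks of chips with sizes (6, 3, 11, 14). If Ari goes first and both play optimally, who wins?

Bea wins

In binary:
  0110  (6)
  0011  (3)
  1011  (11)
  1110  (14)
  ----
  0000  (0)
The nim-sum is 0, so this is a P-position: the player to move is in a losing position under optimal play; Ari is about to move from it and so loses — Bea wins.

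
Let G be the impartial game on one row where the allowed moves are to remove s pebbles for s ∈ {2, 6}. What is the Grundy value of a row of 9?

0

Grundy values for subtraction set {2, 6}:
g(0) = mex{} = 0
g(1) = mex{} = 0
g(2) = mex{0} = 1
g(3) = mex{0} = 1
g(4) = mex{1} = 0
g(5) = mex{1} = 0
g(6) = mex{0} = 1
g(7) = mex{0} = 1
g(8) = mex{1} = 0
g(9) = mex{1} = 0
So g(9) = 0.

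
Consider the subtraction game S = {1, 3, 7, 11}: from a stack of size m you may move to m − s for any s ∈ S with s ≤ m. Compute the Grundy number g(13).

Compute g(0), g(1), … for moves {1, 3, 7, 11}:
g(0) = mex{} = 0
g(1) = mex{0} = 1
g(2) = mex{1} = 0
g(3) = mex{0} = 1
g(4) = mex{1} = 0
g(5) = mex{0} = 1
g(6) = mex{1} = 0
g(7) = mex{0} = 1
g(8) = mex{1} = 0
g(9) = mex{0} = 1
g(10) = mex{1} = 0
g(11) = mex{0} = 1
g(12) = mex{1} = 0
g(13) = mex{0} = 1
So g(13) = 1.

1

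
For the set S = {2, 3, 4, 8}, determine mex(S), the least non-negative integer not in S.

0

0 is not in the set, so the mex is 0.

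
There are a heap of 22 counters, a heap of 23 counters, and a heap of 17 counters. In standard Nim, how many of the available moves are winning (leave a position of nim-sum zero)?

Compute the nim-sum pairwise:
22 ⊕ 23 = 1
1 ⊕ 17 = 16
The overall nim-sum is X = 16. A heap of size p has a winning move iff p XOR X < p (reduce it to p XOR X).
  22: 22 XOR 16 = 6 < 22 — winning move (to 6).
  23: 23 XOR 16 = 7 < 23 — winning move (to 7).
  17: 17 XOR 16 = 1 < 17 — winning move (to 1).
That gives 3 winning moves.

3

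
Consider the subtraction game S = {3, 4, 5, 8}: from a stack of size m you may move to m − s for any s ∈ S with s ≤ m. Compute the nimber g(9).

3

Build the Grundy sequence with g(k) = mex{g(k−s) : s ∈ {3, 4, 5, 8}, s ≤ k}:
k:     0  1  2  3  4  5  6  7  8  9
g(k):  0  0  0  1  1  1  2  2  2  3
So g(9) = 3.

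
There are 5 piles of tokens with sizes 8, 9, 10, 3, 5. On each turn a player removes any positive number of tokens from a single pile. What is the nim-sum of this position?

13

Compute the nim-sum pairwise:
8 ^ 9 = 1
1 ^ 10 = 11
11 ^ 3 = 8
8 ^ 5 = 13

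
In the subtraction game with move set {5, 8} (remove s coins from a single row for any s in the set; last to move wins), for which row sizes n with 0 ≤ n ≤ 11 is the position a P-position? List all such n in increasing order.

0, 1, 2, 3, 4

Grundy values for subtraction set {5, 8}:
k:     0  1  2  3  4  5  6  7  8  9 10 11
g(k):  0  0  0  0  0  1  1  1  1  1  2  2
The P-positions (g = 0) in 0..11 are 0, 1, 2, 3, 4.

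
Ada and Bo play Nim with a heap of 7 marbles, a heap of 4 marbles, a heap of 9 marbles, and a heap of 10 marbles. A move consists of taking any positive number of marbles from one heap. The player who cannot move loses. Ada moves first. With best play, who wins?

In binary:
  0111  (7)
  0100  (4)
  1001  (9)
  1010  (10)
  ----
  0000  (0)
The nim-sum is 0, so this is a P-position: the player to move is in a losing position under optimal play; Ada is about to move from it and so loses — Bo wins.

Bo wins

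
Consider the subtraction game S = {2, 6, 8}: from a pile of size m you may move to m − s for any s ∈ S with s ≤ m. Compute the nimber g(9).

Grundy values for subtraction set {2, 6, 8}:
k:     0  1  2  3  4  5  6  7  8  9
g(k):  0  0  1  1  0  0  1  1  2  2
So g(9) = 2.

2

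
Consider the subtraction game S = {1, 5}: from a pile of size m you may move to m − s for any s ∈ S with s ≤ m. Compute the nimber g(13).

1

Grundy values for subtraction set {1, 5}:
k:     0  1  2  3  4  5  6  7  8  9 10 11 12 13
g(k):  0  1  0  1  0  1  0  1  0  1  0  1  0  1
So g(13) = 1.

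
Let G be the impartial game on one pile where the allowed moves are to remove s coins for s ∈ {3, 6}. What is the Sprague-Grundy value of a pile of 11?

0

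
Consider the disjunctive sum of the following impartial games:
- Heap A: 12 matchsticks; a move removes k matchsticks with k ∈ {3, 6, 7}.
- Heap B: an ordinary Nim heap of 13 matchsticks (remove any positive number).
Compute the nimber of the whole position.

Build the Grundy sequence for heap A with g(k) = mex{g(k−s) : s ∈ {3, 6, 7}, s ≤ k}:
g(0) = mex{} = 0
g(1) = mex{} = 0
g(2) = mex{} = 0
g(3) = mex{0} = 1
g(4) = mex{0} = 1
g(5) = mex{0} = 1
g(6) = mex{0,1} = 2
g(7) = mex{0,1} = 2
g(8) = mex{0,1} = 2
g(9) = mex{0,1,2} = 3
g(10) = mex{1,2} = 0
g(11) = mex{1,2} = 0
g(12) = mex{1,2,3} = 0
So g(12) = 0.
Heap B is a plain Nim heap of size 13, so its Grundy value is 13.
By the Sprague-Grundy theorem, the Grundy value of a sum of independent games is the XOR of the component values.
Combined value = 0 XOR 13 = 13.

13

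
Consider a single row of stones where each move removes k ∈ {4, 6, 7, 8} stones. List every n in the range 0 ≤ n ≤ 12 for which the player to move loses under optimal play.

0, 1, 2, 3, 12

Build the Grundy sequence with g(k) = mex{g(k−s) : s ∈ {4, 6, 7, 8}, s ≤ k}:
k:     0  1  2  3  4  5  6  7  8  9 10 11 12
g(k):  0  0  0  0  1  1  1  1  2  2  2  2  0
The P-positions (g = 0) in 0..12 are 0, 1, 2, 3, 12.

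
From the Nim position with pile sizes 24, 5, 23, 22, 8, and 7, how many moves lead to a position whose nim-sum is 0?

3

Nim-sum: 24 ^ 5 ^ 23 ^ 22 ^ 8 ^ 7 = 19.
The overall nim-sum is X = 19. A pile of size p has a winning move iff p XOR X < p (reduce it to p XOR X).
  24: 24 XOR 19 = 11 < 24 — winning move (to 11).
  5: 5 XOR 19 = 22 ≥ 5 — no move.
  23: 23 XOR 19 = 4 < 23 — winning move (to 4).
  22: 22 XOR 19 = 5 < 22 — winning move (to 5).
  8: 8 XOR 19 = 27 ≥ 8 — no move.
  7: 7 XOR 19 = 20 ≥ 7 — no move.
That gives 3 winning moves.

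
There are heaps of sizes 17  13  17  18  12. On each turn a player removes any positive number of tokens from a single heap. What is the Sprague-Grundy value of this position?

19

Compute the nim-sum pairwise:
17 ^ 13 = 28
28 ^ 17 = 13
13 ^ 18 = 31
31 ^ 12 = 19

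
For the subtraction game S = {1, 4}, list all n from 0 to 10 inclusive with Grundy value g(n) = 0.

Grundy values for subtraction set {1, 4}:
k:     0  1  2  3  4  5  6  7  8  9 10
g(k):  0  1  0  1  2  0  1  0  1  2  0
The P-positions (g = 0) in 0..10 are 0, 2, 5, 7, 10.

0, 2, 5, 7, 10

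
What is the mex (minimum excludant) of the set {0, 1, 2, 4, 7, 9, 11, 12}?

3

The values 0, 1, 2 are all present; 3 is the first non-negative integer missing from the set.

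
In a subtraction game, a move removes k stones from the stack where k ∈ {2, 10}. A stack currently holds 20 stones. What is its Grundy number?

Build the Grundy sequence with g(k) = mex{g(k−s) : s ∈ {2, 10}, s ≤ k}:
k:     0  1  2  3  4  5  6  7  8  9 10 11 12 13 14 15 16 17 18 19 20
g(k):  0  0  1  1  0  0  1  1  0  0  1  1  0  0  1  1  0  0  1  1  0
So g(20) = 0.

0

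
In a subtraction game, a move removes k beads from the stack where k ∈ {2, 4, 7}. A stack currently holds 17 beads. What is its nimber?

1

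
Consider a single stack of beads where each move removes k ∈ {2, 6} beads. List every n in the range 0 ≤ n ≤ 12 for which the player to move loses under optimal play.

0, 1, 4, 5, 8, 9, 12

Build the Grundy sequence with g(k) = mex{g(k−s) : s ∈ {2, 6}, s ≤ k}:
k:     0  1  2  3  4  5  6  7  8  9 10 11 12
g(k):  0  0  1  1  0  0  1  1  0  0  1  1  0
The P-positions (g = 0) in 0..12 are 0, 1, 4, 5, 8, 9, 12.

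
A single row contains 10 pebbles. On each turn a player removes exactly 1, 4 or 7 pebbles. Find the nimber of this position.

Grundy values for subtraction set {1, 4, 7}:
g(0) = mex{} = 0
g(1) = mex{0} = 1
g(2) = mex{1} = 0
g(3) = mex{0} = 1
g(4) = mex{0,1} = 2
g(5) = mex{1,2} = 0
g(6) = mex{0} = 1
g(7) = mex{0,1} = 2
g(8) = mex{1,2} = 0
g(9) = mex{0} = 1
g(10) = mex{1} = 0
So g(10) = 0.

0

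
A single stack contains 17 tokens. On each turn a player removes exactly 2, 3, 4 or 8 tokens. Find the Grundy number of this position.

Build the Grundy sequence with g(k) = mex{g(k−s) : s ∈ {2, 3, 4, 8}, s ≤ k}:
k:     0  1  2  3  4  5  6  7  8  9 10 11 12 13 14 15 16 17
g(k):  0  0  1  1  2  2  0  0  1  1  2  2  0  0  1  1  2  2
So g(17) = 2.

2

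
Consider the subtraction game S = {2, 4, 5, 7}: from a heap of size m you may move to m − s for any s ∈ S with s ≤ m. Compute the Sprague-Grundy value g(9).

0

Compute g(0), g(1), … for moves {2, 4, 5, 7}:
k:     0  1  2  3  4  5  6  7  8  9
g(k):  0  0  1  1  2  2  3  3  4  0
So g(9) = 0.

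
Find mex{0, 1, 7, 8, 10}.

2

The values 0, 1 are all present; 2 is the first non-negative integer missing from the set.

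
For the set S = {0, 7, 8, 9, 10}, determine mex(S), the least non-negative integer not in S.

0 is in the set but 1 is not, so the mex is 1.

1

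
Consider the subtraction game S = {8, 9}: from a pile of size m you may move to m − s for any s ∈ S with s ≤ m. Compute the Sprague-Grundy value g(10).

Build the Grundy sequence with g(k) = mex{g(k−s) : s ∈ {8, 9}, s ≤ k}:
k:     0  1  2  3  4  5  6  7  8  9 10
g(k):  0  0  0  0  0  0  0  0  1  1  1
So g(10) = 1.

1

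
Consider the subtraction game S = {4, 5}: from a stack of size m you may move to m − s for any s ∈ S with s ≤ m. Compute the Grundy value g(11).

0

Build the Grundy sequence with g(k) = mex{g(k−s) : s ∈ {4, 5}, s ≤ k}:
k:     0  1  2  3  4  5  6  7  8  9 10 11
g(k):  0  0  0  0  1  1  1  1  2  0  0  0
So g(11) = 0.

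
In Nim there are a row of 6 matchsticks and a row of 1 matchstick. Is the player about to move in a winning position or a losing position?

Write each in binary and XOR column by column:
  110  (6)
  001  (1)
  ---
  111  (7)
The nim-sum is 7 ≠ 0, so this is an N-position: the player to move can win.

Winning position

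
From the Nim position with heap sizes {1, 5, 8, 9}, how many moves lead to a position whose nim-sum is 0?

1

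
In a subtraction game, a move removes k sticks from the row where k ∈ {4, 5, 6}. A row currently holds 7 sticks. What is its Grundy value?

1

Grundy values for subtraction set {4, 5, 6}:
k:     0  1  2  3  4  5  6  7
g(k):  0  0  0  0  1  1  1  1
So g(7) = 1.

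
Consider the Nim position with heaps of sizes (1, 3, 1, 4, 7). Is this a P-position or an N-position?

Compute the nim-sum pairwise:
1 ^ 3 = 2
2 ^ 1 = 3
3 ^ 4 = 7
7 ^ 7 = 0
The nim-sum is 0, so this is a P-position: the player to move is in a losing position under optimal play.

P-position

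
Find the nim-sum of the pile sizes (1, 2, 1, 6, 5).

Write each in binary and XOR column by column:
  001  (1)
  010  (2)
  001  (1)
  110  (6)
  101  (5)
  ---
  001  (1)

1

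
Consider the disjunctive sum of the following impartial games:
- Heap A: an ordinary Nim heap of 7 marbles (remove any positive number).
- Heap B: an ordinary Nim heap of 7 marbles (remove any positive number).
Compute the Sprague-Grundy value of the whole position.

Heap A is a plain Nim heap of size 7, so its Grundy value is 7.
Heap B is a plain Nim heap of size 7, so its Grundy value is 7.
By the Sprague-Grundy theorem, the Grundy value of a sum of independent games is the XOR of the component values.
Combined value = 7 XOR 7 = 0.

0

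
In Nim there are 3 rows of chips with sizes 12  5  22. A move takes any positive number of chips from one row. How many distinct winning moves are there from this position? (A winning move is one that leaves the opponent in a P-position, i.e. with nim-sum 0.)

1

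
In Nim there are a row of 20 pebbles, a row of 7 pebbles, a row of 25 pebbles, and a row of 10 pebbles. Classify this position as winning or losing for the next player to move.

Losing position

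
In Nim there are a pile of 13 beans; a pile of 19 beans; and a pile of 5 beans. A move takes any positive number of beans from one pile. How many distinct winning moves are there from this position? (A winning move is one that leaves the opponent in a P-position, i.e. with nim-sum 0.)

Compute the nim-sum pairwise:
13 ^ 19 = 30
30 ^ 5 = 27
The overall nim-sum is X = 27. A pile of size p has a winning move iff p XOR X < p (reduce it to p XOR X).
  13: 13 XOR 27 = 22 ≥ 13 — no move.
  19: 19 XOR 27 = 8 < 19 — winning move (to 8).
  5: 5 XOR 27 = 30 ≥ 5 — no move.
That gives 1 winning move.

1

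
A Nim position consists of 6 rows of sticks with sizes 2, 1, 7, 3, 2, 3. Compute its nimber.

6

Compute the nim-sum pairwise:
2 ^ 1 = 3
3 ^ 7 = 4
4 ^ 3 = 7
7 ^ 2 = 5
5 ^ 3 = 6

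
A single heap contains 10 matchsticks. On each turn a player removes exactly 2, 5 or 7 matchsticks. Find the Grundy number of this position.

0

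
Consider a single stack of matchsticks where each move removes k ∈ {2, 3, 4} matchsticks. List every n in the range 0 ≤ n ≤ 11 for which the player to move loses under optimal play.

0, 1, 6, 7

Grundy values for subtraction set {2, 3, 4}:
k:     0  1  2  3  4  5  6  7  8  9 10 11
g(k):  0  0  1  1  2  2  0  0  1  1  2  2
The P-positions (g = 0) in 0..11 are 0, 1, 6, 7.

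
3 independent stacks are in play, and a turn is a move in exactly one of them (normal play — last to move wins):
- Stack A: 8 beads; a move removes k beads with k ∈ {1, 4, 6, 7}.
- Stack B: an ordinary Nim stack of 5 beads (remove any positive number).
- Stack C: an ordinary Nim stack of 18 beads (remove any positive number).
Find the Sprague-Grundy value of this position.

For stack A, compute g(0), g(1), … with moves {1, 4, 6, 7}:
k:     0  1  2  3  4  5  6  7  8
g(k):  0  1  0  1  2  0  1  2  3
So g(8) = 3.
Stack B is a plain Nim stack of size 5, so its Grundy value is 5.
Stack C is a plain Nim stack of size 18, so its Grundy value is 18.
The value of a disjunctive sum is the nim-sum of the parts.
Combined value = 3 XOR 5 XOR 18 = 20.

20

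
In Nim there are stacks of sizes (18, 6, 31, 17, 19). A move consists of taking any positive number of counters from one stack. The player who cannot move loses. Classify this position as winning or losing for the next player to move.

Winning position

Compute the nim-sum pairwise:
18 ⊕ 6 = 20
20 ⊕ 31 = 11
11 ⊕ 17 = 26
26 ⊕ 19 = 9
The nim-sum is 9 ≠ 0, so this is an N-position: the player to move can win.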